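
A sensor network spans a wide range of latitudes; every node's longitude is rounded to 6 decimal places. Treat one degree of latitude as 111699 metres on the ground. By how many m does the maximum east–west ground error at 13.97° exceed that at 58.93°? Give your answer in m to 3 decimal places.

0.025 m

Rounding to 6 decimal places leaves the longitude within ±5e-07° of the true value.
At 13.97°: 5e-07° × 111699 × cos 13.97° = 5e-07 × 111699 × 0.9704 ≈ 0.054198 m.
At 58.93°: 5e-07° × 111699 × cos 58.93° = 5e-07 × 111699 × 0.5161 ≈ 0.028823 m.
So the lower-latitude error exceeds the higher by 0.054198 − 0.028823 = 0.025375 m.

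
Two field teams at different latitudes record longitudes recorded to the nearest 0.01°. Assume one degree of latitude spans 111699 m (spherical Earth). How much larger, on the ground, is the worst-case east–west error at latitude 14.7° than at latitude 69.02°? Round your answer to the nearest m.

Rounding to 2 decimal places leaves the longitude within ±0.005° of the true value.
Error at 14.7° = 0.005° × 111699 × cos 14.7° ≈ 558.5 × 0.9673 = 540.21 m.
Error at 69.02° = 0.005° × 111699 × cos 69.02° ≈ 558.5 × 0.3580 = 199.96 m.
Difference: 540.21 − 199.96 = 340.25 m.

340 m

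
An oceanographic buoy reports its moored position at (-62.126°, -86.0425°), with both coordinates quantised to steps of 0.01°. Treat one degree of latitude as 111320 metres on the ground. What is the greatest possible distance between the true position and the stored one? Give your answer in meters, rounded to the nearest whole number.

614 meters

With a 0.01° grid the true value lies within half a step, ±0.01°/2 = ±0.005°, of the stored one.
Latitude error → 0.005 × 111320 = 556.6 m along the meridian.
East–west component at 62.126°: 0.005° × 111320 × cos 62.126° ≈ 0.005 × 52045.3 ≈ 260.226 m.
Combining orthogonally: (556.6² + 260.226²)^½ ≈ 614.428 m.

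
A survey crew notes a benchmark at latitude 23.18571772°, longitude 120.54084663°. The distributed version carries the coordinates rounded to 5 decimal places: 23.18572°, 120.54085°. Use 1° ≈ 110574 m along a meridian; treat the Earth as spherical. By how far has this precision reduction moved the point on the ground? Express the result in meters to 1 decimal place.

Δlat = 23.18571772 − 23.18572 = -0.00000228°; Δlon = 120.54084663 − 120.54085 = -0.00000337°.
North–south shift: -0.00000228 × 110574 = -0.252109 m.
E–W at 23.1857°: -0.00000337° × 110574 × cos 23.1857° = -0.00000337 × 110574 × 0.9192 ≈ -0.342538 m.
Distance: √(0.252109² + 0.342538²) ≈ 0.425313 m.

0.4 meters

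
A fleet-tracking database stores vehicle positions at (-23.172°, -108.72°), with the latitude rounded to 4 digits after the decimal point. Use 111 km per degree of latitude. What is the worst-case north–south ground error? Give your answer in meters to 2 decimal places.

Rounding to 4 decimal places leaves the latitude within ±5e-05° of the true value.
Along the meridian that is 5e-05° × 111000 m/° = 5.55 m.

5.55 meters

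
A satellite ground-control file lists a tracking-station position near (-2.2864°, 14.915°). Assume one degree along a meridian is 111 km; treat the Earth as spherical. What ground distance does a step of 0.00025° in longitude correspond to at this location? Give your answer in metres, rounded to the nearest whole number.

At 2.2864° a degree of longitude is 111000 × cos 2.2864° ≈ 110912 m, so 0.00025° corresponds to 27.7279 m.

28 metres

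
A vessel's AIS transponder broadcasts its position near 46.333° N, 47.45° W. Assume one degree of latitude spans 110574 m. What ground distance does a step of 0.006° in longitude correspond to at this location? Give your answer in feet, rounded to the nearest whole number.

One degree of longitude here spans 110574 × cos 46.333° = 110574 × 0.6905 ≈ 76347.6 m; 0.006° of that is 458.085 m.
Converting: 458.085 m × 3.2808 ft/m ≈ 1502.9 ft.

1503 feet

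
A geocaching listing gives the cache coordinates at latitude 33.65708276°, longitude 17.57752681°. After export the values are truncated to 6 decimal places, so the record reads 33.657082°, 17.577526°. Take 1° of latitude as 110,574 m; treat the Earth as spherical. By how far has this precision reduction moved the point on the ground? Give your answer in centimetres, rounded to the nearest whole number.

11 centimetres

The latitude changed by +0.00000076° and the longitude by +0.00000081°.
N–S: 0.00000076° × 110574 m/° = 0.0840362 m.
E–W at 33.6571°: 0.00000081° × 110574 × cos 33.6571° = 0.00000081 × 110574 × 0.8324 ≈ 0.0745511 m.
Distance: √(0.0840362² + 0.0745511²) ≈ 0.112339 m.
That is 0.112339 m = 11.234 cm.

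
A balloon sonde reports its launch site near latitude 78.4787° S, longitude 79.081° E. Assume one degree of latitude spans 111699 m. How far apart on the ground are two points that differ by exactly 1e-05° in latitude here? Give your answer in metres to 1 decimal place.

Along a meridian 1e-05° is 1e-05 × 111699 = 1.11699 m.

1.1 metres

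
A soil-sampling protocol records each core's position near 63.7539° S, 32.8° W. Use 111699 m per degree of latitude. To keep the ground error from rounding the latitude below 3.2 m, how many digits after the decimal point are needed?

One degree of latitude covers 111699 m.
With N decimal places the half-ulp bound is 0.5·10⁻ᴺ°, or 0.5·10⁻ᴺ × 111699 m on the ground.
Setting 55849.5 × 10⁻ᴺ ≤ 3.2 gives 10ᴺ ≥ 1.745e+04, i.e. N ≥ 4.24.
At 4 places the error can reach 5.58 m, but 5 places keeps it to 0.558 m.

5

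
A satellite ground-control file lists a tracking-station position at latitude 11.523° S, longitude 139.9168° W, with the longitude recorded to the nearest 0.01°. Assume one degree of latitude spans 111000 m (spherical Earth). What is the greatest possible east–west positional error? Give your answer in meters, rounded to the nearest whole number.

Rounding to 2 decimal places leaves the longitude within ±0.005° of the true value.
At latitude 11.523° a degree of longitude spans 111000 m × cos 11.523° = 111000 × 0.9798 ≈ 108763 m.
Maximum E–W displacement: 0.005 × 108763 = 543.814 m.

544 meters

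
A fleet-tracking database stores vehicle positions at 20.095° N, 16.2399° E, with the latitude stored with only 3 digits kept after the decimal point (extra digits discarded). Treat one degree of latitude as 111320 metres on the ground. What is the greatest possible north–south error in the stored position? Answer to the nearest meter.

Truncating at 3 decimal places can drop up to a full unit in the last place, so the latitude may be off by as much as 0.001°.
So the N–S error is at most 0.001 × 111320 = 111.32 m.

111 meters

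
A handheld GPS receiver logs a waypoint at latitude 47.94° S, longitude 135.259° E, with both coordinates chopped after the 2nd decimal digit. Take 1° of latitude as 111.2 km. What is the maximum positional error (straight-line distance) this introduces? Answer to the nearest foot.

Truncating at 2 decimal places can drop up to a full unit in the last place, so each coordinate may be off by as much as 0.01°.
North–south component: 0.01° × 111200 = 1112 m.
E–W at 47.94°: 0.01° × 111200 × cos 47.94° = 0.01 × 111200 × 0.6699 ≈ 744.938 m.
Worst case both components are at the extreme and orthogonal: √(1112² + 744.938²) ≈ 1338.46 m.
Converting: 1338.46 m × 3.2808 ft/m ≈ 4391.3 ft.

4391 feet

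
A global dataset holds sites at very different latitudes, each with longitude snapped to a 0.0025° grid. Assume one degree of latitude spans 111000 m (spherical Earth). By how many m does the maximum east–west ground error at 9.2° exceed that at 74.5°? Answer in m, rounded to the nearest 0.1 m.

With a 0.0025° grid the true value lies within half a step, ±0.0025°/2 = ±0.00125°, of the stored one.
Error at 9.2° = 0.00125° × 111000 × cos 9.2° ≈ 138.75 × 0.9871 = 136.97 m.
Error at 74.5° = 0.00125° × 111000 × cos 74.5° ≈ 138.75 × 0.2672 = 37.079 m.
Difference: 136.97 − 37.079 = 99.886 m.

99.9 m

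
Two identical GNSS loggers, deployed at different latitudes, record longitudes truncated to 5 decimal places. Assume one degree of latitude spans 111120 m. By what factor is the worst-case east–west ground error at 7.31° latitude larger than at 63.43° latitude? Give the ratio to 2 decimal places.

2.22

Truncating at 5 decimal places can drop up to a full unit in the last place, so the longitude may be off by as much as 1e-05°.
At 7.31°: 1e-05° × 111120 × cos 7.31° = 1e-05 × 111120 × 0.9919 ≈ 1.1022 m.
Error at 63.43° = 1e-05° × 111120 × cos 63.43° ≈ 1.1112 × 0.4473 = 0.49703 m.
The ratio reduces to cos 7.31° / cos 63.43° = 0.9919/0.4473 ≈ 2.2175.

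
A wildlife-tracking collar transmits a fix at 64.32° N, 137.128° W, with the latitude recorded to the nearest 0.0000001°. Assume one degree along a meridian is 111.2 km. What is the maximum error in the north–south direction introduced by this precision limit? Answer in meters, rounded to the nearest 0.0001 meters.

0.0056 meters

Rounding to 7 decimal places leaves the latitude within ±5e-08° of the true value.
So the N–S error is at most 5e-08 × 111200 = 0.00556 m.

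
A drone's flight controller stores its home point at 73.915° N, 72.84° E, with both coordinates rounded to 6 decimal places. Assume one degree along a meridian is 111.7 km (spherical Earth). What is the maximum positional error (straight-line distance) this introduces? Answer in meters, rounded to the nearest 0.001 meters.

Rounding to 6 decimal places leaves each coordinate within ±5e-07° of the true value.
N–S: 5e-07° × 111700 m/° = 0.05585 m.
East–west component at 73.915°: 5e-07° × 111700 × cos 73.915° ≈ 5e-07 × 30947.9 ≈ 0.015474 m.
Combining orthogonally: (0.05585² + 0.015474²)^½ ≈ 0.057954 m.

0.058 meters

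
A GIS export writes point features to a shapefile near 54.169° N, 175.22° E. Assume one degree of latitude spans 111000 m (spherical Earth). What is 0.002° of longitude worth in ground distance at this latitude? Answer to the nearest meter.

130 meters

One degree of longitude here spans 111000 × cos 54.169° = 111000 × 0.5854 ≈ 64979 m; 0.002° of that is 129.958 m.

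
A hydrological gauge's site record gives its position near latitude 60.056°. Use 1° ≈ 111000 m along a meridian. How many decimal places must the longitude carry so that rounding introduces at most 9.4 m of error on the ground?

At 60.056° one degree of longitude covers 111000 × cos 60.056° ≈ 111000 × 0.4992 ≈ 55406 m.
N decimal places → at most half a unit in the last place, 0.5 × 10⁻ᴺ° = 55406/2 × 10⁻ᴺ m.
Setting 27703 × 10⁻ᴺ ≤ 9.4 gives 10ᴺ ≥ 2947, i.e. N ≥ 3.47.
N = 3 would give 27.7 m (too coarse); N = 4 gives 2.77 m ≤ 9.4 m.

4 decimal places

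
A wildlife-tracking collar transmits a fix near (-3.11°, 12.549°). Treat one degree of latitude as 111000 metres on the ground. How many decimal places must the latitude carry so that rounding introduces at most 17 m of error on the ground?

4

One degree of latitude covers 111000 m.
With N decimal places the half-ulp bound is 0.5·10⁻ᴺ°, or 0.5·10⁻ᴺ × 111000 m on the ground.
Setting 55500 × 10⁻ᴺ ≤ 17 gives 10ᴺ ≥ 3265, i.e. N ≥ 3.51.
N = 3 would give 55.5 m (too coarse); N = 4 gives 5.55 m ≤ 17 m.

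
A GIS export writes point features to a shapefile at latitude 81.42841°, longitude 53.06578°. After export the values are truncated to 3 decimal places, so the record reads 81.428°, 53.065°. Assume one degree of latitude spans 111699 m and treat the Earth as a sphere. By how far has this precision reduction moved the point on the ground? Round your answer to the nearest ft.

Δlat = 81.42841 − 81.428 = +0.00041°; Δlon = 53.06578 − 53.065 = +0.00078°.
N–S: 0.00041° × 111699 m/° = 45.7966 m.
E–W at 81.428°: 0.00078° × 111699 × cos 81.428° = 0.00078 × 111699 × 0.1491 ≈ 12.9862 m.
Distance: √(45.7966² + 12.9862²) ≈ 47.6022 m.
In feet: 47.6022 m ÷ 0.3048 ≈ 156.18 ft.

156 ft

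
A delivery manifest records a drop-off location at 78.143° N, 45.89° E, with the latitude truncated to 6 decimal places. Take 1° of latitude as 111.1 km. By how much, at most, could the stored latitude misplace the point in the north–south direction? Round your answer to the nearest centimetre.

Truncating at 6 decimal places can drop up to a full unit in the last place, so the latitude may be off by as much as 1e-06°.
Along the meridian that is 1e-06° × 111100 m/° = 0.1111 m.
That is 0.1111 m = 11.11 cm.

11 centimetres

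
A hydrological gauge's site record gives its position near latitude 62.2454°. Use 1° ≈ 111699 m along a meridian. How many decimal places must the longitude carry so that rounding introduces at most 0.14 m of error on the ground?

At 62.2454° one degree of longitude covers 111699 × cos 62.2454° ≈ 111699 × 0.4657 ≈ 52016.6 m.
Rounding to N decimal places gives at most 0.5 × 10⁻ᴺ degrees of error, i.e. 0.5 × 10⁻ᴺ × 52016.6 m.
Setting 26008.3 × 10⁻ᴺ ≤ 0.14 gives 10ᴺ ≥ 1.858e+05, i.e. N ≥ 5.27.
N = 5 would give 0.26 m (too coarse); N = 6 gives 0.026 m ≤ 0.14 m.

6 decimal places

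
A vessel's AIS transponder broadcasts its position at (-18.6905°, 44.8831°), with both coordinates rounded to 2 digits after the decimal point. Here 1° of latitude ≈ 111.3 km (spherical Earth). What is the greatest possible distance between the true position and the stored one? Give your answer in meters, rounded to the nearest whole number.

Rounding to 2 decimal places leaves each coordinate within ±0.005° of the true value.
N–S: 0.005° × 111300 m/° = 556.5 m.
East–west component at 18.6905°: 0.005° × 111300 × cos 18.6905° ≈ 0.005 × 105430 ≈ 527.152 m.
Worst case both components are at the extreme and orthogonal: √(556.5² + 527.152²) ≈ 766.539 m.

767 meters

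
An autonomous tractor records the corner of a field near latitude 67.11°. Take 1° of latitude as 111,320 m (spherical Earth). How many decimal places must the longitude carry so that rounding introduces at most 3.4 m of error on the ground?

At 67.11° one degree of longitude covers 111320 × cos 67.11° ≈ 111320 × 0.3890 ≈ 43299.4 m.
With N decimal places the half-ulp bound is 0.5·10⁻ᴺ°, or 0.5·10⁻ᴺ × 43299.4 m on the ground.
Setting 21649.7 × 10⁻ᴺ ≤ 3.4 gives 10ᴺ ≥ 6368, i.e. N ≥ 3.80.
So 4 decimal places suffice (2.16 m); 3 would allow up to 21.6 m.

4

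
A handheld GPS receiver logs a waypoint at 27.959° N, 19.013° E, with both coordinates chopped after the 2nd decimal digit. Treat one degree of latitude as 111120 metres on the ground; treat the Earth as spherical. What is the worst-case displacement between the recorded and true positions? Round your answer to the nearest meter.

1483 meters

Truncating at 2 decimal places can drop up to a full unit in the last place, so each coordinate may be off by as much as 0.01°.
Latitude error → 0.01 × 111120 = 1111.2 m along the meridian.
East–west component at 27.959°: 0.01° × 111120 × cos 27.959° ≈ 0.01 × 98150.4 ≈ 981.504 m.
Combining orthogonally: (1111.2² + 981.504²)^½ ≈ 1482.6 m.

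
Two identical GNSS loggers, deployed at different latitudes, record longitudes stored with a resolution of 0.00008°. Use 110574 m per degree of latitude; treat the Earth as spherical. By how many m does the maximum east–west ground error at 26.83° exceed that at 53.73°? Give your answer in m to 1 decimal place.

With a 0.00008° grid the true value lies within half a step, ±0.00008°/2 = ±4e-05°, of the stored one.
At 26.83°: 4e-05° × 110574 × cos 26.83° = 4e-05 × 110574 × 0.8923 ≈ 3.9468 m.
At 53.73°: 4e-05° × 110574 × cos 53.73° = 4e-05 × 110574 × 0.5916 ≈ 2.6166 m.
So the lower-latitude error exceeds the higher by 3.9468 − 2.6166 = 1.3302 m.

1.3 m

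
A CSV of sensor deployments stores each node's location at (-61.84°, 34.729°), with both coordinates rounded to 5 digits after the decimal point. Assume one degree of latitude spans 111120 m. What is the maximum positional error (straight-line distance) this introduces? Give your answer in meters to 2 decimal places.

0.61 meters

Rounding to 5 decimal places leaves each coordinate within ±5e-06° of the true value.
Latitude error → 5e-06 × 111120 = 0.5556 m along the meridian.
Longitude error → 5e-06 × 111120 × cos 61.84° = 5e-06 × 111120 × 0.4719 ≈ 0.262207 m.
Combining orthogonally: (0.5556² + 0.262207²)^½ ≈ 0.614365 m.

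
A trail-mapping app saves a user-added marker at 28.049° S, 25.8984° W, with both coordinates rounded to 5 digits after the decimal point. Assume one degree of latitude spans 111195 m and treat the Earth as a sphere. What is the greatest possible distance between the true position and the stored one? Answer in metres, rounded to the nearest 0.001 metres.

0.742 metres

Rounding to 5 decimal places leaves each coordinate within ±5e-06° of the true value.
Latitude error → 5e-06 × 111195 = 0.555975 m along the meridian.
E–W at 28.049°: 5e-06° × 111195 × cos 28.049° = 5e-06 × 111195 × 0.8825 ≈ 0.490673 m.
The two errors are perpendicular, so the maximum displacement is √(0.555975² + 0.490673²) ≈ 0.741531 m.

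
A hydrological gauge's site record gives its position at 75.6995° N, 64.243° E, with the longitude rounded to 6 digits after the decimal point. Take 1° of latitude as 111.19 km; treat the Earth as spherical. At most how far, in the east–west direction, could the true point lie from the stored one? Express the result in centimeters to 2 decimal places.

Rounding to 6 decimal places leaves the longitude within ±5e-07° of the true value.
Parallels shrink by cos φ, so at 75.6995° a degree of longitude is 111190 × 0.2470 ≈ 27464.8 m.
East–west error: 5e-07° × 27464.8 m/° ≈ 0.0137324 m.
That is 0.0137324 m = 1.3732 cm.

1.37 centimeters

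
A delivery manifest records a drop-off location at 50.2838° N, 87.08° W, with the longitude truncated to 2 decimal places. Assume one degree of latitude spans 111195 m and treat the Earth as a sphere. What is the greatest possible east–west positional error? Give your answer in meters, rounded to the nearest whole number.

711 meters

Truncating at 2 decimal places can drop up to a full unit in the last place, so the longitude may be off by as much as 0.01°.
At latitude 50.2838° a degree of longitude spans 111195 m × cos 50.2838° = 111195 × 0.6390 ≈ 71052 m.
Maximum E–W displacement: 0.01 × 71052 = 710.52 m.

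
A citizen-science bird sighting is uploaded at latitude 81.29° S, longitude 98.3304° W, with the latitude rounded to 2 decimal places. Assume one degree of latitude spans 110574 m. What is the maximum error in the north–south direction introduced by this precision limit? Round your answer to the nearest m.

Rounding to 2 decimal places leaves the latitude within ±0.005° of the true value.
So the N–S error is at most 0.005 × 110574 = 552.87 m.

553 m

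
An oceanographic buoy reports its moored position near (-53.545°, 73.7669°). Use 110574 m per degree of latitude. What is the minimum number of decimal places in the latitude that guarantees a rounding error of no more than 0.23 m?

6 decimal places

One degree of latitude covers 110574 m.
N decimal places → at most half a unit in the last place, 0.5 × 10⁻ᴺ° = 110574/2 × 10⁻ᴺ m.
Need 0.5 × 110574 × 10⁻ᴺ ≤ 0.23 → 10⁻ᴺ ≤ 4.160e-06, so N ≥ 5.38.
At 5 places the error can reach 0.553 m, but 6 places keeps it to 0.0553 m.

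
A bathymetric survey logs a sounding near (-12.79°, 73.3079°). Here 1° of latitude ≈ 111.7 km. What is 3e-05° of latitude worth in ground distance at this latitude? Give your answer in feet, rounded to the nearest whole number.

11 feet

Along a meridian 3e-05° is 3e-05 × 111700 = 3.351 m.
In feet: 3.351 m ÷ 0.3048 ≈ 10.994 ft.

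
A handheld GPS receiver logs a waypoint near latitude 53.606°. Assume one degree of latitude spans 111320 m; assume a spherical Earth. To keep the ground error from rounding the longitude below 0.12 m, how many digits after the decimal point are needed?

At 53.606° one degree of longitude covers 111320 × cos 53.606° ≈ 111320 × 0.5933 ≈ 66050 m.
Rounding to N decimal places gives at most 0.5 × 10⁻ᴺ degrees of error, i.e. 0.5 × 10⁻ᴺ × 66050 m.
Setting 33025 × 10⁻ᴺ ≤ 0.12 gives 10ᴺ ≥ 2.752e+05, i.e. N ≥ 5.44.
So 6 decimal places suffice (0.033 m); 5 would allow up to 0.33 m.

6 decimal places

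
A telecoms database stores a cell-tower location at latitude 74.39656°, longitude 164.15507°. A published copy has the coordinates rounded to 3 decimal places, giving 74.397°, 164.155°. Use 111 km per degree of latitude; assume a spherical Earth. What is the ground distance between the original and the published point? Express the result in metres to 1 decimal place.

Δlat = 74.39656 − 74.397 = -0.00044°; Δlon = 164.15507 − 164.155 = +0.00007°.
N–S: -0.00044° × 111000 m/° = -48.84 m.
E–W at 74.397°: 0.00007° × 111000 × cos 74.397° = 0.00007 × 111000 × 0.2690 ≈ 2.0899 m.
Hypotenuse of the two orthogonal shifts: √(48.84² + 2.0899²) = 48.8847 m.

48.9 metres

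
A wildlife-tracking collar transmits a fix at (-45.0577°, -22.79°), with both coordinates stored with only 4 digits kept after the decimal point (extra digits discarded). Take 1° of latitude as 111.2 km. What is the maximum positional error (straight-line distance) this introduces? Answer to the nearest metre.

14 metres

Truncating at 4 decimal places can drop up to a full unit in the last place, so each coordinate may be off by as much as 0.0001°.
N–S: 0.0001° × 111200 m/° = 11.12 m.
East–west component at 45.0577°: 0.0001° × 111200 × cos 45.0577° ≈ 0.0001 × 78551 ≈ 7.8551 m.
Combining orthogonally: (11.12² + 7.8551²)^½ ≈ 13.6146 m.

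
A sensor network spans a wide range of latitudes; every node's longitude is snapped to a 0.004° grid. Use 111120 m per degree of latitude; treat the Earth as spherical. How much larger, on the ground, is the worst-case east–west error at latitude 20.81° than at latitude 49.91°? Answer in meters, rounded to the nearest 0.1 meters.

With a 0.004° grid the true value lies within half a step, ±0.004°/2 = ±0.002°, of the stored one.
Error at 20.81° = 0.002° × 111120 × cos 20.81° ≈ 222.24 × 0.9348 = 207.74 m.
At 49.91°: 0.002° × 111120 × cos 49.91° = 0.002 × 111120 × 0.6440 ≈ 143.12 m.
So the lower-latitude error exceeds the higher by 207.74 − 143.12 = 64.622 m.

64.6 meters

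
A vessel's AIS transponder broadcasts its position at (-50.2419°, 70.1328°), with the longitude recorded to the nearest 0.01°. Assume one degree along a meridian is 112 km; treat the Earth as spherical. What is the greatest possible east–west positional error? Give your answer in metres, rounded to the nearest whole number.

358 metres

Rounding to 2 decimal places leaves the longitude within ±0.005° of the true value.
At latitude 50.2419° a degree of longitude spans 112000 m × cos 50.2419° = 112000 × 0.6395 ≈ 71629.3 m.
So at most 0.005° × 71629.3 ≈ 358.147 m east–west.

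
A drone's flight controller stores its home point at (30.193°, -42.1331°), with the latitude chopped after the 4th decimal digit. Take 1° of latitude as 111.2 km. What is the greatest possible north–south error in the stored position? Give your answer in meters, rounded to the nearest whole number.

Truncating at 4 decimal places can drop up to a full unit in the last place, so the latitude may be off by as much as 0.0001°.
Along the meridian that is 0.0001° × 111200 m/° = 11.12 m.

11 meters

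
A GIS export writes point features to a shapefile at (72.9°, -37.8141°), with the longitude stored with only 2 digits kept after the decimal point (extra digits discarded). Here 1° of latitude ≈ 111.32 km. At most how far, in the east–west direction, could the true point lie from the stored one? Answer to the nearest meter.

327 meters

Truncating at 2 decimal places can drop up to a full unit in the last place, so the longitude may be off by as much as 0.01°.
At latitude 72.9° a degree of longitude spans 111320 m × cos 72.9° = 111320 × 0.2940 ≈ 32732.6 m.
East–west error: 0.01° × 32732.6 m/° ≈ 327.326 m.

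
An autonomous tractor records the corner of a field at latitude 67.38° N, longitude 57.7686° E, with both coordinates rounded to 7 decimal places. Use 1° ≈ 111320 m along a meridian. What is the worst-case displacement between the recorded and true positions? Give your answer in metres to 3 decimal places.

Rounding to 7 decimal places leaves each coordinate within ±5e-08° of the true value.
Latitude error → 5e-08 × 111320 = 0.005566 m along the meridian.
E–W at 67.38°: 5e-08° × 111320 × cos 67.38° = 5e-08 × 111320 × 0.3846 ≈ 0.00214078 m.
Worst case both components are at the extreme and orthogonal: √(0.005566² + 0.00214078²) ≈ 0.0059635 m.

0.006 metres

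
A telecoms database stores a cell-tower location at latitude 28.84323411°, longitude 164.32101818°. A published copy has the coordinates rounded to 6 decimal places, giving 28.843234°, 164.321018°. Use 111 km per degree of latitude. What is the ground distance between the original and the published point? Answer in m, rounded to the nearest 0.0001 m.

0.0213 m

The latitude changed by +0.00000011° and the longitude by +0.00000018°.
North–south shift: 0.00000011 × 111000 = 0.01221 m.
E–W at 28.8432°: 0.00000018° × 111000 × cos 28.8432° = 0.00000018 × 111000 × 0.8759 ≈ 0.0175013 m.
Combined displacement = (0.01221² + 0.0175013²)^½ ≈ 0.0213397 m.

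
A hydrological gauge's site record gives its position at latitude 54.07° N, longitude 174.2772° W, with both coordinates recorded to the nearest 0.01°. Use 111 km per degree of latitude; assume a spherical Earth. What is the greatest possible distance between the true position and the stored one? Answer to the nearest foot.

2111 feet

Rounding to 2 decimal places leaves each coordinate within ±0.005° of the true value.
Latitude error → 0.005 × 111000 = 555 m along the meridian.
E–W at 54.07°: 0.005° × 111000 × cos 54.07° = 0.005 × 111000 × 0.5868 ≈ 325.672 m.
Combining orthogonally: (555² + 325.672²)^½ ≈ 643.496 m.
In feet: 643.496 m ÷ 0.3048 ≈ 2111.2 ft.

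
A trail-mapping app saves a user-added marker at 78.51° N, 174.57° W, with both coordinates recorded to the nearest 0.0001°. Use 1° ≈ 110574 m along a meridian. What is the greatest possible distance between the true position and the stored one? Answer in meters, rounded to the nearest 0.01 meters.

5.64 meters

Rounding to 4 decimal places leaves each coordinate within ±5e-05° of the true value.
N–S: 5e-05° × 110574 m/° = 5.5287 m.
East–west component at 78.51°: 5e-05° × 110574 × cos 78.51° ≈ 5e-05 × 22026 ≈ 1.1013 m.
Combining orthogonally: (5.5287² + 1.1013²)^½ ≈ 5.63732 m.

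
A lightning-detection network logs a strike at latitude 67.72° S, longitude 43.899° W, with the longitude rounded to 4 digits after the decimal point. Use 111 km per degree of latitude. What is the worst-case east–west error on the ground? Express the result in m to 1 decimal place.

2.1 m

Rounding to 4 decimal places leaves the longitude within ±5e-05° of the true value.
Parallels shrink by cos φ, so at 67.72° a degree of longitude is 111000 × 0.3791 ≈ 42083.8 m.
So at most 5e-05° × 42083.8 ≈ 2.10419 m east–west.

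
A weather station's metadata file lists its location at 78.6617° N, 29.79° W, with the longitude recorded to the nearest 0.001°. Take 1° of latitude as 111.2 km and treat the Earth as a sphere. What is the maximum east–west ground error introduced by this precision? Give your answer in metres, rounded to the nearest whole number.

Rounding to 3 decimal places leaves the longitude within ±0.0005° of the true value.
At latitude 78.6617° a degree of longitude spans 111200 m × cos 78.6617° = 111200 × 0.1966 ≈ 21862.1 m.
So at most 0.0005° × 21862.1 ≈ 10.931 m east–west.

11 metres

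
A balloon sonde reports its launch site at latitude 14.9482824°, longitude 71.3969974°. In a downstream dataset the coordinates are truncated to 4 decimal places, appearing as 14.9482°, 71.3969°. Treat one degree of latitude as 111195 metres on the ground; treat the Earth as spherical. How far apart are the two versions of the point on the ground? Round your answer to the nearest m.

14 m

Δlat = 14.9482824 − 14.9482 = +0.0000824°; Δlon = 71.3969974 − 71.3969 = +0.0000974°.
North–south shift: 0.0000824 × 111195 = 9.16247 m.
E–W at 14.9482°: 0.0000974° × 111195 × cos 14.9482° = 0.0000974 × 111195 × 0.9662 ≈ 10.4639 m.
Distance: √(9.16247² + 10.4639²) ≈ 13.9084 m.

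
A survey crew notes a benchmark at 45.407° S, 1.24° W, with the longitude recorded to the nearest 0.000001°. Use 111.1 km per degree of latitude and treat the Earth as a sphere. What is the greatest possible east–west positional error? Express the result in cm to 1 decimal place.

Rounding to 6 decimal places leaves the longitude within ±5e-07° of the true value.
At latitude 45.407° a degree of longitude spans 111100 m × cos 45.407° = 111100 × 0.7021 ≈ 77999.5 m.
East–west error: 5e-07° × 77999.5 m/° ≈ 0.0389998 m.
That is 0.0389998 m = 3.9 cm.

3.9 cm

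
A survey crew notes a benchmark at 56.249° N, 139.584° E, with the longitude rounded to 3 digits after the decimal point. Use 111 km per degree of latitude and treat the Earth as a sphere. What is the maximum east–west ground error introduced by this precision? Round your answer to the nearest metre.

31 metres

Rounding to 3 decimal places leaves the longitude within ±0.0005° of the true value.
One degree of longitude at 56.249° is 111000 × cos 56.249° ≈ 111000 × 0.5556 = 61669.9 m.
Maximum E–W displacement: 0.0005 × 61669.9 = 30.835 m.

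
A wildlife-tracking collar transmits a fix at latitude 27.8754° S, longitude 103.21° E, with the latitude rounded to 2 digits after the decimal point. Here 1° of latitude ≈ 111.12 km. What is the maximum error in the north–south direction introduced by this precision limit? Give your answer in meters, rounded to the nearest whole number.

556 meters

Rounding to 2 decimal places leaves the latitude within ±0.005° of the true value.
So the N–S error is at most 0.005 × 111120 = 555.6 m.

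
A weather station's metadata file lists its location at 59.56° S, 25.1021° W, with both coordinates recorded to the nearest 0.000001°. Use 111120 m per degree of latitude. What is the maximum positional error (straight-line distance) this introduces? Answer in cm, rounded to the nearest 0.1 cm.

Rounding to 6 decimal places leaves each coordinate within ±5e-07° of the true value.
North–south component: 5e-07° × 111120 = 0.05556 m.
East–west component at 59.56°: 5e-07° × 111120 × cos 59.56° ≈ 5e-07 × 56297.4 ≈ 0.0281487 m.
Combining orthogonally: (0.05556² + 0.0281487²)^½ ≈ 0.0622837 m.
That is 0.0622837 m = 6.2284 cm.

6.2 cm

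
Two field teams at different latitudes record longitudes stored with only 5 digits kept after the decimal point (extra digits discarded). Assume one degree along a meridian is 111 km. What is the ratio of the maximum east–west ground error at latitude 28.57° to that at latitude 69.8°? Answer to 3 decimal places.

2.543

Truncating at 5 decimal places can drop up to a full unit in the last place, so the longitude may be off by as much as 1e-05°.
At 28.57°: 1e-05° × 111000 × cos 28.57° = 1e-05 × 111000 × 0.8782 ≈ 0.97484 m.
At 69.8°: 1e-05° × 111000 × cos 69.8° = 1e-05 × 111000 × 0.3453 ≈ 0.38328 m.
The ratio reduces to cos 28.57° / cos 69.8° = 0.8782/0.3453 ≈ 2.5434.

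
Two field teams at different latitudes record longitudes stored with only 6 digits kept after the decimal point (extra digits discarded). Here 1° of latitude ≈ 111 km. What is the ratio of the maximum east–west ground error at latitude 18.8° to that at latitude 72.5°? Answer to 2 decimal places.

Truncating at 6 decimal places can drop up to a full unit in the last place, so the longitude may be off by as much as 1e-06°.
Error at 18.8° = 1e-06° × 111000 × cos 18.8° ≈ 0.111 × 0.9466 = 0.10508 m.
Error at 72.5° = 1e-06° × 111000 × cos 72.5° ≈ 0.111 × 0.3007 = 0.033378 m.
The ratio reduces to cos 18.8° / cos 72.5° = 0.9466/0.3007 ≈ 3.1481.

3.15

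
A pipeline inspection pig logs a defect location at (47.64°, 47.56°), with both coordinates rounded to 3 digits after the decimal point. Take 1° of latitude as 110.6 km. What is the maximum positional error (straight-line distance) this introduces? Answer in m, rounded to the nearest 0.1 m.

Rounding to 3 decimal places leaves each coordinate within ±0.0005° of the true value.
N–S: 0.0005° × 110600 m/° = 55.3 m.
East–west component at 47.64°: 0.0005° × 110600 × cos 47.64° ≈ 0.0005 × 74520.8 ≈ 37.2604 m.
Worst case both components are at the extreme and orthogonal: √(55.3² + 37.2604²) ≈ 66.6815 m.

66.7 m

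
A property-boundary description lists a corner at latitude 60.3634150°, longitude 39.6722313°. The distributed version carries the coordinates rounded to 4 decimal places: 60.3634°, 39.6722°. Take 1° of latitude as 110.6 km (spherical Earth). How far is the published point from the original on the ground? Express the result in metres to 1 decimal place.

2.4 metres

Δlat = 60.3634150 − 60.3634 = +0.0000150°; Δlon = 39.6722313 − 39.6722 = +0.0000313°.
N–S: 0.0000150° × 110600 m/° = 1.659 m.
East–west at this latitude: 0.0000313° × 110600 × cos 60.3634° ≈ 0.0000313 × 54691.4 = 1.71184 m.
Distance: √(1.659² + 1.71184²) ≈ 2.38384 m.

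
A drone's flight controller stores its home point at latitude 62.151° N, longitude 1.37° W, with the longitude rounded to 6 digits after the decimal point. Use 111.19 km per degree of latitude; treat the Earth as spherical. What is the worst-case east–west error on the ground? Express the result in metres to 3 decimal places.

Rounding to 6 decimal places leaves the longitude within ±5e-07° of the true value.
One degree of longitude at 62.151° is 111190 × cos 62.151° ≈ 111190 × 0.4671 = 51941.6 m.
East–west error: 5e-07° × 51941.6 m/° ≈ 0.0259708 m.

0.026 metres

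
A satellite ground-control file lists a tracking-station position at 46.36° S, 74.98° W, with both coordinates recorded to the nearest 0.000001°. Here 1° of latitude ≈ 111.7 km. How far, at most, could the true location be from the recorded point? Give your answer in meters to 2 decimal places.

0.07 meters

Rounding to 6 decimal places leaves each coordinate within ±5e-07° of the true value.
Latitude error → 5e-07 × 111700 = 0.05585 m along the meridian.
E–W at 46.36°: 5e-07° × 111700 × cos 46.36° = 5e-07 × 111700 × 0.6901 ≈ 0.0385435 m.
Worst case both components are at the extreme and orthogonal: √(0.05585² + 0.0385435²) ≈ 0.0678588 m.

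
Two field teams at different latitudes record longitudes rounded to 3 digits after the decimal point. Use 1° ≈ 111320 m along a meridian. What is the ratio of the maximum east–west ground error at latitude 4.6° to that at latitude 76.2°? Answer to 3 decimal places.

4.179

Rounding to 3 decimal places leaves the longitude within ±0.0005° of the true value.
At 4.6°: 0.0005° × 111320 × cos 4.6° = 0.0005 × 111320 × 0.9968 ≈ 55.481 m.
Error at 76.2° = 0.0005° × 111320 × cos 76.2° ≈ 55.66 × 0.2385 = 13.277 m.
The ratio reduces to cos 4.6° / cos 76.2° = 0.9968/0.2385 ≈ 4.1788.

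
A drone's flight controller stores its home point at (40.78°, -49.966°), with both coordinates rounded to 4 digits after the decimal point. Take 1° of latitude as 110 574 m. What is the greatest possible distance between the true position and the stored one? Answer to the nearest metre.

7 metres

Rounding to 4 decimal places leaves each coordinate within ±5e-05° of the true value.
N–S: 5e-05° × 110574 m/° = 5.5287 m.
E–W at 40.78°: 5e-05° × 110574 × cos 40.78° = 5e-05 × 110574 × 0.7572 ≈ 4.18646 m.
Combining orthogonally: (5.5287² + 4.18646²)^½ ≈ 6.93491 m.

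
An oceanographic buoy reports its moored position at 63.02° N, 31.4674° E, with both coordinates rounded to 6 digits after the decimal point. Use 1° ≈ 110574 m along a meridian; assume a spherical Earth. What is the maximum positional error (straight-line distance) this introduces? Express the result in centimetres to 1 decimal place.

6.1 centimetres

Rounding to 6 decimal places leaves each coordinate within ±5e-07° of the true value.
Latitude error → 5e-07 × 110574 = 0.055287 m along the meridian.
E–W at 63.02°: 5e-07° × 110574 × cos 63.02° = 5e-07 × 110574 × 0.4537 ≈ 0.0250826 m.
The two errors are perpendicular, so the maximum displacement is √(0.055287² + 0.0250826²) ≈ 0.0607107 m.
That is 0.0607107 m = 6.0711 cm.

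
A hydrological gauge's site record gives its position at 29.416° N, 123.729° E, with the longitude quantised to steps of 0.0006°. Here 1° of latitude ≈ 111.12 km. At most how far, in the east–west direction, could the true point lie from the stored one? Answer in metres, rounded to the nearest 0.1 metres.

With a 0.0006° grid the true value lies within half a step, ±0.0006°/2 = ±0.0003°, of the stored one.
Parallels shrink by cos φ, so at 29.416° a degree of longitude is 111120 × 0.8711 ≈ 96794 m.
East–west error: 0.0003° × 96794 m/° ≈ 29.0382 m.

29.0 metres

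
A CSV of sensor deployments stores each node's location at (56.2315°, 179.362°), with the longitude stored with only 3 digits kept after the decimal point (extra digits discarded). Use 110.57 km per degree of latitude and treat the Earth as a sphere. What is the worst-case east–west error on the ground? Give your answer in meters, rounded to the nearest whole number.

61 meters

Truncating at 3 decimal places can drop up to a full unit in the last place, so the longitude may be off by as much as 0.001°.
Parallels shrink by cos φ, so at 56.2315° a degree of longitude is 110570 × 0.5558 ≈ 61459.1 m.
So at most 0.001° × 61459.1 ≈ 61.4591 m east–west.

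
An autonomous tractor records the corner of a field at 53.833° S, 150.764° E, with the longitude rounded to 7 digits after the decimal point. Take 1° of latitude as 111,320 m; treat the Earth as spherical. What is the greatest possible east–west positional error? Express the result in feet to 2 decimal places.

Rounding to 7 decimal places leaves the longitude within ±5e-08° of the true value.
Parallels shrink by cos φ, so at 53.833° a degree of longitude is 111320 × 0.5901 ≈ 65694.5 m.
So at most 5e-08° × 65694.5 ≈ 0.00328472 m east–west.
In feet: 0.00328472 m ÷ 0.3048 ≈ 0.010777 ft.

0.01 feet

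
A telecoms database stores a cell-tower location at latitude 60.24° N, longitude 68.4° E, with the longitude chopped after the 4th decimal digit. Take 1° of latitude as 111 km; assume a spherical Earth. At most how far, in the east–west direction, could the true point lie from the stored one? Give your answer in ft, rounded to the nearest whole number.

Truncating at 4 decimal places can drop up to a full unit in the last place, so the longitude may be off by as much as 0.0001°.
Parallels shrink by cos φ, so at 60.24° a degree of longitude is 111000 × 0.4964 ≈ 55096.9 m.
Maximum E–W displacement: 0.0001 × 55096.9 = 5.50969 m.
In feet: 5.50969 m ÷ 0.3048 ≈ 18.076 ft.

18 ft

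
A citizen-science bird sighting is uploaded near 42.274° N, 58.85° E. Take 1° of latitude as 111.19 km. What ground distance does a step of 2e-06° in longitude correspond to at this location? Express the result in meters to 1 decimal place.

0.2 meters

One degree of longitude here spans 111190 × cos 42.274° = 111190 × 0.7399 ≈ 82273.5 m; 2e-06° of that is 0.164547 m.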